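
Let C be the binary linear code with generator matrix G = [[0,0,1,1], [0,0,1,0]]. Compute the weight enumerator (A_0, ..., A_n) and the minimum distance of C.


Weight distribution: A_0 = 1, A_1 = 2, A_2 = 1. Minimum distance d = 1.

Enumerate all 2^2 = 4 messages m ∈ F_2^2.
For each, compute codeword c = mG in F_2^4, then tally its weight.
  m = 00 → c = 0000, weight = 0.
  m = 10 → c = 0011, weight = 2.
  m = 01 → c = 0010, weight = 1.
  m = 11 → c = 0001, weight = 1.
Tally weights:
  weight 0: 1 codewords.
  weight 1: 2 codewords.
  weight 2: 1 codewords.
Minimum distance d = smallest w > 0 with A_w > 0 = 1.
Sanity: Σ A_w = 4 = 2^2 = 4 ✓.


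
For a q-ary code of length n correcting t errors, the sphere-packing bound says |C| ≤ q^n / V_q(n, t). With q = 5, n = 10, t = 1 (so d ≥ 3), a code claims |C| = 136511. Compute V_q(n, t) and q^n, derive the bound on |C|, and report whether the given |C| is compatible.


V_q(n, t) = 41, q^n = 9765625, Hamming bound = 238185, |C| = 136511 ≤ bound (satisfied).

Step 1: Compute V_q(n, t) = Σ_{j=0}^1 C(n, j) (q−1)^j.
  j = 0: C(10,0)·(4)^0 = 1·1 = 1.
  j = 1: C(10,1)·(4)^1 = 10·4 = 40.
  V_q(n, t) = 1 + 40 = 41.
Step 2: q^n = 5^10 = 9765625.
Step 3: Hamming bound ⌊q^n / V_q(n,t)⌋ = ⌊9765625/41⌋ = 238185.
Step 4: Compare |C| = 136511 to 238185: satisfied.
The claimed |C| lies below the Hamming bound.


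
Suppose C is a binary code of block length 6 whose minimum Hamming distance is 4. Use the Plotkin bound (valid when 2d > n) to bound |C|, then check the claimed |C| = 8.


Plotkin bound M ≤ 4; given |C| = 8 > bound (violated).

Check applicability: 2d = 8, n = 6.
2d − n = 2 > 0, so Plotkin applies.
Compute d/(2d−n) = 4/2 ≈ 2.0000.
⌊d/(2d−n)⌋ = 2.
Plotkin bound: M ≤ 2·2 = 4.
Given |C| = 8, check: VIOLATED.
This |C| is above the Plotkin bound, so no binary code with n = 6, d = 4 and 8 codewords exists.


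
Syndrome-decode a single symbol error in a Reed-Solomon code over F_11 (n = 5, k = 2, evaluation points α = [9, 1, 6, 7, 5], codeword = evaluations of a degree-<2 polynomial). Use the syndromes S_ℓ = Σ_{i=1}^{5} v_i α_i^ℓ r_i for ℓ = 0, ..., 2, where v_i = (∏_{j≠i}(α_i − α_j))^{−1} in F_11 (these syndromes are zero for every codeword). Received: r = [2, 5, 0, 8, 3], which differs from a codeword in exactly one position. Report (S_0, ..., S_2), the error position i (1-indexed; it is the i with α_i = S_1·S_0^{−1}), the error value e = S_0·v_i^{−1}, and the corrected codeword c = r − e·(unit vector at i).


S = (4, 4, 4), error at position 2, error magnitude e = 1, c = [2, 4, 0, 8, 3].

Step 1: column multipliers v_i = (∏_{j≠i}(α_i − α_j))^{−1} mod 11.
  i = 1 (α = 9): (9−1)(9−6)(9−7)(9−5) = 8·3·2·4 = 192 ≡ 5, so v_1 = 5^{−1} = 9 (mod 11).
  i = 2 (α = 1): (1−9)(1−6)(1−7)(1−5) = (−8)·(−5)·(−6)·(−4) = 960 ≡ 3, so v_2 = 3^{−1} = 4 (mod 11).
  i = 3 (α = 6): (6−9)(6−1)(6−7)(6−5) = (−3)·5·(−1)·1 = 15 ≡ 4, so v_3 = 4^{−1} = 3 (mod 11).
  i = 4 (α = 7): (7−9)(7−1)(7−6)(7−5) = (−2)·6·1·2 = −24 ≡ 9, so v_4 = 9^{−1} = 5 (mod 11).
  i = 5 (α = 5): (5−9)(5−1)(5−6)(5−7) = (−4)·4·(−1)·(−2) = −32 ≡ 1, so v_5 = 1^{−1} = 1 (mod 11).
  v = [9, 4, 3, 5, 1].
Step 2: syndromes of r = [2, 5, 0, 8, 3] (all sums mod 11).
  S_0 = Σ v_i r_i = 9·2 + 4·5 + 3·0 + 5·8 + 1·3 = 81 ≡ 4.
  S_1 = Σ v_i α_i r_i = 9·9·2 + 4·1·5 + 3·6·0 + 5·7·8 + 1·5·3 = 477 ≡ 4.
  α_i^2 mod 11 = [4, 1, 3, 5, 3].
  S_2 = Σ v_i α_i^2 r_i = 9·4·2 + 4·1·5 + 3·3·0 + 5·5·8 + 1·3·3 = 301 ≡ 4.
  S = (4, 4, 4) ≠ 0, so r is not a codeword (an error is present).
Step 3: locate the error. For a single error e at position i, S_ℓ = v_i·e·α_i^ℓ, so α_err = S_1/S_0.
  S_0^{−1} = 4^{−1} = 3 (mod 11), so α_err = 4·3 = 12 ≡ 1 = α_2. Error position i = 2.
  Consistency check: S_2/S_1 = 4·3 = 12 ≡ 1 = α_err ✓ (single-error assumption holds).
Step 4: error magnitude e = S_0/v_2 = S_0·∏_{j≠2}(α_2 − α_j) = 4·3 = 12 ≡ 1 (mod 11).
Step 5: correct position 2: c_2 = r_2 − e = 5 − 1 ≡ 4 (mod 11). Hence c = [2, 4, 0, 8, 3].
  Check: interpolating c through the α_i gives m(x) = 7 + 8·x (degree < 2) with m(α_i) = c_i for every i, so c is indeed a codeword.


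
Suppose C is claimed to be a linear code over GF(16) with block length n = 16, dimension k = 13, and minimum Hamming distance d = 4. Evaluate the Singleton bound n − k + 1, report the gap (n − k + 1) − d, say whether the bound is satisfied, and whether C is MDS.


Singleton RHS = n − k + 1 = 4, slack = 0, bound satisfied, MDS.

Singleton bound: d ≤ n − k + 1.
Here n = 16, k = 13, so n − k + 1 = 4.
Given d = 4, check d ≤ 4: YES.
Slack = (n − k + 1) − d = 0.
The code is MDS (slack = 0).
Description: the claimed parameters are [16, 13, 4]_16; such a code would be MDS (meets Singleton bound).


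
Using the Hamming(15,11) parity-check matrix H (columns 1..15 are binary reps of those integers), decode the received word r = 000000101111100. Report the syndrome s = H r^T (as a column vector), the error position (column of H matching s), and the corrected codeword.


s = (1, 1, 1, 0)^T, error position = 14, corrected codeword c = 000000101111110

Compute s = H r^T mod 2 one row at a time:
  s_1 = 0 + 1 + 1 + 1 + 1 + 1 + 0 + 0 = 5 ≡ 1 (mod 2).
  s_2 = 0 + 0 + 0 + 1 + 1 + 1 + 0 + 0 = 3 ≡ 1 (mod 2).
  s_3 = 0 + 0 + 0 + 1 + 1 + 1 + 0 + 0 = 3 ≡ 1 (mod 2).
  s_4 = 0 + 0 + 0 + 1 + 1 + 1 + 1 + 0 = 4 ≡ 0 (mod 2).
s = (1, 1, 1, 0)^T — this equals column 14 of H (binary 1110), so error is at position 14.
Correct: flip bit 14 of r = 000000101111100 to get c = 000000101111110.


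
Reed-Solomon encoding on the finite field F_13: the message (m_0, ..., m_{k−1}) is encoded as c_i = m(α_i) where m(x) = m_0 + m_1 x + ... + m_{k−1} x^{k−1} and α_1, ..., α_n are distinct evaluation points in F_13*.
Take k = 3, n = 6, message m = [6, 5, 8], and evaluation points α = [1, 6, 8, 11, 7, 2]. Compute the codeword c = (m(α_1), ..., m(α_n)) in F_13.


c = [6, 12, 12, 2, 4, 9]

Message polynomial: m(x) = 6 + 5·x + 8·x^2 (mod 13).
For each evaluation point α_i, compute m(α_i) mod 13:
  α_1 = 1: Horner steps 8 → 0 → 6, so m(1) = 6.
  α_2 = 6: Horner steps 8 → 1 → 12, so m(6) = 12.
  α_3 = 8: Horner steps 8 → 4 → 12, so m(8) = 12.
  α_4 = 11: Horner steps 8 → 2 → 2, so m(11) = 2.
  α_5 = 7: Horner steps 8 → 9 → 4, so m(7) = 4.
  α_6 = 2: Horner steps 8 → 8 → 9, so m(2) = 9.
Codeword c = [6, 12, 12, 2, 4, 9] ∈ F_13^6.


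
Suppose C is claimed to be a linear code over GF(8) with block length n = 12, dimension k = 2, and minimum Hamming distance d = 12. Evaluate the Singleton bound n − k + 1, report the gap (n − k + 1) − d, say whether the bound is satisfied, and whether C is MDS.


Singleton RHS = n − k + 1 = 11, slack = -1, bound violated (no such code; not MDS).

Singleton bound: d ≤ n − k + 1.
Here n = 12, k = 2, so n − k + 1 = 11.
Given d = 12, check d ≤ 11: NO.
Slack = (n − k + 1) − d = -1.
The slack is negative: d = 12 exceeds n − k + 1 = 11 by 1, so the Singleton bound is violated and no linear [12, 2, 12]_8 code can exist. In particular it is not MDS (MDS requires d = n − k + 1 exactly).
Description: the claimed parameters are [12, 2, 12]_8; such a code would be impossible (violates the Singleton bound).


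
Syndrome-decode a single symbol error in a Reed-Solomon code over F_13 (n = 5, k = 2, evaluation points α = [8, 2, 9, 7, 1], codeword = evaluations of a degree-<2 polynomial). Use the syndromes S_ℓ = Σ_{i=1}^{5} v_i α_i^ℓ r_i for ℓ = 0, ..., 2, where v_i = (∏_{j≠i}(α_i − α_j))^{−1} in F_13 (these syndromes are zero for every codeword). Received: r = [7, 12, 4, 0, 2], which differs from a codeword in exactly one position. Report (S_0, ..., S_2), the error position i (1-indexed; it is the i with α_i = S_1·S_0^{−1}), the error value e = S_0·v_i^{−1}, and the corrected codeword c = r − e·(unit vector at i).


S = (2, 1, 7), error at position 4, error magnitude e = 3, c = [7, 12, 4, 10, 2].

Step 1: column multipliers v_i = (∏_{j≠i}(α_i − α_j))^{−1} mod 13.
  i = 1 (α = 8): (8−2)(8−9)(8−7)(8−1) = 6·(−1)·1·7 = −42 ≡ 10, so v_1 = 10^{−1} = 4 (mod 13).
  i = 2 (α = 2): (2−8)(2−9)(2−7)(2−1) = (−6)·(−7)·(−5)·1 = −210 ≡ 11, so v_2 = 11^{−1} = 6 (mod 13).
  i = 3 (α = 9): (9−8)(9−2)(9−7)(9−1) = 1·7·2·8 = 112 ≡ 8, so v_3 = 8^{−1} = 5 (mod 13).
  i = 4 (α = 7): (7−8)(7−2)(7−9)(7−1) = (−1)·5·(−2)·6 = 60 ≡ 8, so v_4 = 8^{−1} = 5 (mod 13).
  i = 5 (α = 1): (1−8)(1−2)(1−9)(1−7) = (−7)·(−1)·(−8)·(−6) = 336 ≡ 11, so v_5 = 11^{−1} = 6 (mod 13).
  v = [4, 6, 5, 5, 6].
Step 2: syndromes of r = [7, 12, 4, 0, 2] (all sums mod 13).
  S_0 = Σ v_i r_i = 4·7 + 6·12 + 5·4 + 5·0 + 6·2 = 132 ≡ 2.
  S_1 = Σ v_i α_i r_i = 4·8·7 + 6·2·12 + 5·9·4 + 5·7·0 + 6·1·2 = 560 ≡ 1.
  α_i^2 mod 13 = [12, 4, 3, 10, 1].
  S_2 = Σ v_i α_i^2 r_i = 4·12·7 + 6·4·12 + 5·3·4 + 5·10·0 + 6·1·2 = 696 ≡ 7.
  S = (2, 1, 7) ≠ 0, so r is not a codeword (an error is present).
Step 3: locate the error. For a single error e at position i, S_ℓ = v_i·e·α_i^ℓ, so α_err = S_1/S_0.
  S_0^{−1} = 2^{−1} = 7 (mod 13), so α_err = 1·7 = 7 ≡ 7 = α_4. Error position i = 4.
  Consistency check: S_2/S_1 = 7·1 = 7 ≡ 7 = α_err ✓ (single-error assumption holds).
Step 4: error magnitude e = S_0/v_4 = S_0·∏_{j≠4}(α_4 − α_j) = 2·8 = 16 ≡ 3 (mod 13).
Step 5: correct position 4: c_4 = r_4 − e = 0 − 3 ≡ 10 (mod 13). Hence c = [7, 12, 4, 10, 2].
  Check: interpolating c through the α_i gives m(x) = 5 + 10·x (degree < 2) with m(α_i) = c_i for every i, so c is indeed a codeword.


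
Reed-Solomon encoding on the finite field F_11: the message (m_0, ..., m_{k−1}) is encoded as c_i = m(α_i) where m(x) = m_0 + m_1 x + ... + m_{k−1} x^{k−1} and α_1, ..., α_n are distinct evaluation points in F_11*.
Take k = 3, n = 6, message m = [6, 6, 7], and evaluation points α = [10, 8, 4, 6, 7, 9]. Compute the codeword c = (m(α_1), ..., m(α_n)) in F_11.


c = [7, 7, 10, 8, 6, 0]

Message polynomial: m(x) = 6 + 6·x + 7·x^2 (mod 11).
For each evaluation point α_i, compute m(α_i) mod 11:
  α_1 = 10: Horner steps 7 → 10 → 7, so m(10) = 7.
  α_2 = 8: Horner steps 7 → 7 → 7, so m(8) = 7.
  α_3 = 4: Horner steps 7 → 1 → 10, so m(4) = 10.
  α_4 = 6: Horner steps 7 → 4 → 8, so m(6) = 8.
  α_5 = 7: Horner steps 7 → 0 → 6, so m(7) = 6.
  α_6 = 9: Horner steps 7 → 3 → 0, so m(9) = 0.
Codeword c = [7, 7, 10, 8, 6, 0] ∈ F_11^6.


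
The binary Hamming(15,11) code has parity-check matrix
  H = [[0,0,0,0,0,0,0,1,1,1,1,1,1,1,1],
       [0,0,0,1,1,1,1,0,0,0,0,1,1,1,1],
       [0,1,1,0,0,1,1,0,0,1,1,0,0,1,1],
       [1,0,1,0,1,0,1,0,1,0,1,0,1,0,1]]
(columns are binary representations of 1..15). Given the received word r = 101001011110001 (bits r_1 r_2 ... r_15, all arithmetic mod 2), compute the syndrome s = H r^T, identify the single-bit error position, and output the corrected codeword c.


s = (1, 0, 1, 1)^T, error position = 11, corrected codeword c = 101001011100001

Compute s = H r^T mod 2 one row at a time:
  s_1 = 1 + 1 + 1 + 1 + 0 + 0 + 0 + 1 = 5 ≡ 1 (mod 2).
  s_2 = 0 + 0 + 1 + 0 + 0 + 0 + 0 + 1 = 2 ≡ 0 (mod 2).
  s_3 = 0 + 1 + 1 + 0 + 1 + 1 + 0 + 1 = 5 ≡ 1 (mod 2).
  s_4 = 1 + 1 + 0 + 0 + 1 + 1 + 0 + 1 = 5 ≡ 1 (mod 2).
s = (1, 0, 1, 1)^T — this equals column 11 of H (binary 1011), so error is at position 11.
Correct: flip bit 11 of r = 101001011110001 to get c = 101001011100001.


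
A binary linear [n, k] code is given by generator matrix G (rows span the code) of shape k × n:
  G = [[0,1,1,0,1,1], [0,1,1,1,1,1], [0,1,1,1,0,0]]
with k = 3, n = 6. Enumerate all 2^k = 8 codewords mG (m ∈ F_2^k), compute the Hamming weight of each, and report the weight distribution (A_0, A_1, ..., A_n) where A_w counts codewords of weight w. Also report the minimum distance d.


Weight distribution: A_0 = 1, A_1 = 1, A_2 = 2, A_3 = 2, A_4 = 1, A_5 = 1. Minimum distance d = 1.

Enumerate all 2^3 = 8 messages m ∈ F_2^3.
For each, compute codeword c = mG in F_2^6, then tally its weight.
  m = 000 → c = 000000, weight = 0.
  m = 100 → c = 011011, weight = 4.
  m = 010 → c = 011111, weight = 5.
  m = 110 → c = 000100, weight = 1.
  m = 001 → c = 011100, weight = 3.
  m = 101 → c = 000111, weight = 3.
  m = 011 → c = 000011, weight = 2.
  m = 111 → c = 011000, weight = 2.
Tally weights:
  weight 0: 1 codewords.
  weight 1: 1 codewords.
  weight 2: 2 codewords.
  weight 3: 2 codewords.
  weight 4: 1 codewords.
  weight 5: 1 codewords.
Minimum distance d = smallest w > 0 with A_w > 0 = 1.
Sanity: Σ A_w = 8 = 2^3 = 8 ✓.


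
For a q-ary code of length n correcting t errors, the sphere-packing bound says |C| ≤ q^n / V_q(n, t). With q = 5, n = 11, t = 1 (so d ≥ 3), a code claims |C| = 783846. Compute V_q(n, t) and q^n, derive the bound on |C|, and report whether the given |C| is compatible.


V_q(n, t) = 45, q^n = 48828125, Hamming bound = 1085069, |C| = 783846 ≤ bound (satisfied).

Step 1: Compute V_q(n, t) = Σ_{j=0}^1 C(n, j) (q−1)^j.
  j = 0: C(11,0)·(4)^0 = 1·1 = 1.
  j = 1: C(11,1)·(4)^1 = 11·4 = 44.
  V_q(n, t) = 1 + 44 = 45.
Step 2: q^n = 5^11 = 48828125.
Step 3: Hamming bound ⌊q^n / V_q(n,t)⌋ = ⌊48828125/45⌋ = 1085069.
Step 4: Compare |C| = 783846 to 1085069: satisfied.
The claimed |C| lies below the Hamming bound.


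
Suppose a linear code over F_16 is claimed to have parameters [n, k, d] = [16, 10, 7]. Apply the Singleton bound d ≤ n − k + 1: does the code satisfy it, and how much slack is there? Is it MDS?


Singleton RHS = n − k + 1 = 7, slack = 0, bound satisfied, MDS.

Singleton bound: d ≤ n − k + 1.
Here n = 16, k = 10, so n − k + 1 = 7.
Given d = 7, check d ≤ 7: YES.
Slack = (n − k + 1) − d = 0.
The code is MDS (slack = 0).
Description: the claimed parameters are [16, 10, 7]_16; such a code would be MDS (meets Singleton bound).


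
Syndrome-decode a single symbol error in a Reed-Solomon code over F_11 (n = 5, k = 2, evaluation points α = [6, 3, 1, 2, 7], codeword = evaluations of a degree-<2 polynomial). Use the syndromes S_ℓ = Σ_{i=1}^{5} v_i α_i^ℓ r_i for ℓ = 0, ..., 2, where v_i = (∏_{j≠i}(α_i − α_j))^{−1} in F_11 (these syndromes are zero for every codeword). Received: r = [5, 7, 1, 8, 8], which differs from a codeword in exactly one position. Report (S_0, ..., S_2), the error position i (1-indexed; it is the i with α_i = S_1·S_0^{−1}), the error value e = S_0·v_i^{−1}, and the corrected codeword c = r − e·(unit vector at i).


S = (2, 4, 8), error at position 4, error magnitude e = 4, c = [5, 7, 1, 4, 8].

Step 1: column multipliers v_i = (∏_{j≠i}(α_i − α_j))^{−1} mod 11.
  i = 1 (α = 6): (6−3)(6−1)(6−2)(6−7) = 3·5·4·(−1) = −60 ≡ 6, so v_1 = 6^{−1} = 2 (mod 11).
  i = 2 (α = 3): (3−6)(3−1)(3−2)(3−7) = (−3)·2·1·(−4) = 24 ≡ 2, so v_2 = 2^{−1} = 6 (mod 11).
  i = 3 (α = 1): (1−6)(1−3)(1−2)(1−7) = (−5)·(−2)·(−1)·(−6) = 60 ≡ 5, so v_3 = 5^{−1} = 9 (mod 11).
  i = 4 (α = 2): (2−6)(2−3)(2−1)(2−7) = (−4)·(−1)·1·(−5) = −20 ≡ 2, so v_4 = 2^{−1} = 6 (mod 11).
  i = 5 (α = 7): (7−6)(7−3)(7−1)(7−2) = 1·4·6·5 = 120 ≡ 10, so v_5 = 10^{−1} = 10 (mod 11).
  v = [2, 6, 9, 6, 10].
Step 2: syndromes of r = [5, 7, 1, 8, 8] (all sums mod 11).
  S_0 = Σ v_i r_i = 2·5 + 6·7 + 9·1 + 6·8 + 10·8 = 189 ≡ 2.
  S_1 = Σ v_i α_i r_i = 2·6·5 + 6·3·7 + 9·1·1 + 6·2·8 + 10·7·8 = 851 ≡ 4.
  α_i^2 mod 11 = [3, 9, 1, 4, 5].
  S_2 = Σ v_i α_i^2 r_i = 2·3·5 + 6·9·7 + 9·1·1 + 6·4·8 + 10·5·8 = 1009 ≡ 8.
  S = (2, 4, 8) ≠ 0, so r is not a codeword (an error is present).
Step 3: locate the error. For a single error e at position i, S_ℓ = v_i·e·α_i^ℓ, so α_err = S_1/S_0.
  S_0^{−1} = 2^{−1} = 6 (mod 11), so α_err = 4·6 = 24 ≡ 2 = α_4. Error position i = 4.
  Consistency check: S_2/S_1 = 8·3 = 24 ≡ 2 = α_err ✓ (single-error assumption holds).
Step 4: error magnitude e = S_0/v_4 = S_0·∏_{j≠4}(α_4 − α_j) = 2·2 = 4 ≡ 4 (mod 11).
Step 5: correct position 4: c_4 = r_4 − e = 8 − 4 ≡ 4 (mod 11). Hence c = [5, 7, 1, 4, 8].
  Check: interpolating c through the α_i gives m(x) = 9 + 3·x (degree < 2) with m(α_i) = c_i for every i, so c is indeed a codeword.


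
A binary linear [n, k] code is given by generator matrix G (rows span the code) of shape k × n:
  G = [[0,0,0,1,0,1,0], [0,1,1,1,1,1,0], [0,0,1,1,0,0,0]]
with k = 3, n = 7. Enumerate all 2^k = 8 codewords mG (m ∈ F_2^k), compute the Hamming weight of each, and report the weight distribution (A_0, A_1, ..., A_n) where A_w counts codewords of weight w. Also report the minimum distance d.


Weight distribution: A_0 = 1, A_2 = 3, A_3 = 3, A_5 = 1. Minimum distance d = 2.

Enumerate all 2^3 = 8 messages m ∈ F_2^3.
For each, compute codeword c = mG in F_2^7, then tally its weight.
  m = 000 → c = 0000000, weight = 0.
  m = 100 → c = 0001010, weight = 2.
  m = 010 → c = 0111110, weight = 5.
  m = 110 → c = 0110100, weight = 3.
  m = 001 → c = 0011000, weight = 2.
  m = 101 → c = 0010010, weight = 2.
  m = 011 → c = 0100110, weight = 3.
  m = 111 → c = 0101100, weight = 3.
Tally weights:
  weight 0: 1 codewords.
  weight 2: 3 codewords.
  weight 3: 3 codewords.
  weight 5: 1 codewords.
Minimum distance d = smallest w > 0 with A_w > 0 = 2.
Sanity: Σ A_w = 8 = 2^3 = 8 ✓.


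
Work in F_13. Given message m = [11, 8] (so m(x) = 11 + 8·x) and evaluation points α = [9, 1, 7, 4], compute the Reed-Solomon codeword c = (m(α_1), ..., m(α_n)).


c = [5, 6, 2, 4]

Message polynomial: m(x) = 11 + 8·x (mod 13).
For each evaluation point α_i, compute m(α_i) mod 13:
  α_1 = 9: Horner steps 8 → 5, so m(9) = 5.
  α_2 = 1: Horner steps 8 → 6, so m(1) = 6.
  α_3 = 7: Horner steps 8 → 2, so m(7) = 2.
  α_4 = 4: Horner steps 8 → 4, so m(4) = 4.
Codeword c = [5, 6, 2, 4] ∈ F_13^4.


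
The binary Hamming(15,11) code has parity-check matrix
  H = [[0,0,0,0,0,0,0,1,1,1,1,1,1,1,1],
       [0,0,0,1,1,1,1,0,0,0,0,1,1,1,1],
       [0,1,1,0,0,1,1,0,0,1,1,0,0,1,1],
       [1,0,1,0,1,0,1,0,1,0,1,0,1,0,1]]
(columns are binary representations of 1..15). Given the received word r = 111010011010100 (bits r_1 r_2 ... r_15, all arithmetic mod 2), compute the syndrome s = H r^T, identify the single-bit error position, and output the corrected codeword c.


s = (0, 0, 1, 0)^T, error position = 2, corrected codeword c = 101010011010100

Compute s = H r^T mod 2 one row at a time:
  s_1 = 1 + 1 + 0 + 1 + 0 + 1 + 0 + 0 = 4 ≡ 0 (mod 2).
  s_2 = 0 + 1 + 0 + 0 + 0 + 1 + 0 + 0 = 2 ≡ 0 (mod 2).
  s_3 = 1 + 1 + 0 + 0 + 0 + 1 + 0 + 0 = 3 ≡ 1 (mod 2).
  s_4 = 1 + 1 + 1 + 0 + 1 + 1 + 1 + 0 = 6 ≡ 0 (mod 2).
s = (0, 0, 1, 0)^T — this equals column 2 of H (binary 0010), so error is at position 2.
Correct: flip bit 2 of r = 111010011010100 to get c = 101010011010100.


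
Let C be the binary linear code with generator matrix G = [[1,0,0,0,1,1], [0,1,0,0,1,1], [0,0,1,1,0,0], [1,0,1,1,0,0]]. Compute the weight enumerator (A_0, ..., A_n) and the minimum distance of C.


Weight distribution: A_0 = 1, A_1 = 2, A_2 = 3, A_3 = 4, A_4 = 3, A_5 = 2, A_6 = 1. Minimum distance d = 1.

Enumerate all 2^4 = 16 messages m ∈ F_2^4.
For each, compute codeword c = mG in F_2^6, then tally its weight.
  m = 0000 → c = 000000, weight = 0.
  m = 1000 → c = 100011, weight = 3.
  m = 0100 → c = 010011, weight = 3.
  m = 1100 → c = 110000, weight = 2.
  m = 0010 → c = 001100, weight = 2.
  m = 1010 → c = 101111, weight = 5.
  m = 0110 → c = 011111, weight = 5.
  m = 1110 → c = 111100, weight = 4.
  m = 0001 → c = 101100, weight = 3.
  m = 1001 → c = 001111, weight = 4.
  m = 0101 → c = 111111, weight = 6.
  m = 1101 → c = 011100, weight = 3.
  m = 0011 → c = 100000, weight = 1.
  m = 1011 → c = 000011, weight = 2.
  m = 0111 → c = 110011, weight = 4.
  m = 1111 → c = 010000, weight = 1.
Tally weights:
  weight 0: 1 codewords.
  weight 1: 2 codewords.
  weight 2: 3 codewords.
  weight 3: 4 codewords.
  weight 4: 3 codewords.
  weight 5: 2 codewords.
  weight 6: 1 codewords.
Minimum distance d = smallest w > 0 with A_w > 0 = 1.
Sanity: Σ A_w = 16 = 2^4 = 16 ✓.


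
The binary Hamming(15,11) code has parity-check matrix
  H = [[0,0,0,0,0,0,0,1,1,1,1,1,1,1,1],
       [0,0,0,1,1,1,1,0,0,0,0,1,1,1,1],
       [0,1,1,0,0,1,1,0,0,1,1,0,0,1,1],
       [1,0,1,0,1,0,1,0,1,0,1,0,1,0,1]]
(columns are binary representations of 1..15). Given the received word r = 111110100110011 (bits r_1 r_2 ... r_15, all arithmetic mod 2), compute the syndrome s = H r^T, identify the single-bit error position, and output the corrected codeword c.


s = (0, 1, 1, 0)^T, error position = 6, corrected codeword c = 111111100110011

Compute s = H r^T mod 2 one row at a time:
  s_1 = 0 + 0 + 1 + 1 + 0 + 0 + 1 + 1 = 4 ≡ 0 (mod 2).
  s_2 = 1 + 1 + 0 + 1 + 0 + 0 + 1 + 1 = 5 ≡ 1 (mod 2).
  s_3 = 1 + 1 + 0 + 1 + 1 + 1 + 1 + 1 = 7 ≡ 1 (mod 2).
  s_4 = 1 + 1 + 1 + 1 + 0 + 1 + 0 + 1 = 6 ≡ 0 (mod 2).
s = (0, 1, 1, 0)^T — this equals column 6 of H (binary 0110), so error is at position 6.
Correct: flip bit 6 of r = 111110100110011 to get c = 111111100110011.


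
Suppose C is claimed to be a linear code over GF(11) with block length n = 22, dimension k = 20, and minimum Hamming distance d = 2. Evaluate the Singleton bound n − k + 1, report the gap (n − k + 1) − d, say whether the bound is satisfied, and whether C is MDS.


Singleton RHS = n − k + 1 = 3, slack = 1, bound satisfied, not MDS.

Singleton bound: d ≤ n − k + 1.
Here n = 22, k = 20, so n − k + 1 = 3.
Given d = 2, check d ≤ 3: YES.
Slack = (n − k + 1) − d = 1.
The code is NOT MDS (slack = 1 > 0).
Description: the claimed parameters are [22, 20, 2]_11; such a code would be non-MDS.


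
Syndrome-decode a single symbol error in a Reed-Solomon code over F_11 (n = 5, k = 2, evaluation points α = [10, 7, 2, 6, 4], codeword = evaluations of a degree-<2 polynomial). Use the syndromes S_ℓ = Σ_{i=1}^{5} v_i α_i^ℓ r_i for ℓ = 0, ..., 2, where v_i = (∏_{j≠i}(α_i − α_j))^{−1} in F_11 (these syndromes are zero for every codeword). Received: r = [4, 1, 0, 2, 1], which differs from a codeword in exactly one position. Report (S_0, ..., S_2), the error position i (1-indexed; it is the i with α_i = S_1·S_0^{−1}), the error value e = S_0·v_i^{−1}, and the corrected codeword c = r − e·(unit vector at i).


S = (7, 5, 2), error at position 2, error magnitude e = 4, c = [4, 8, 0, 2, 1].

Step 1: column multipliers v_i = (∏_{j≠i}(α_i − α_j))^{−1} mod 11.
  i = 1 (α = 10): (10−7)(10−2)(10−6)(10−4) = 3·8·4·6 = 576 ≡ 4, so v_1 = 4^{−1} = 3 (mod 11).
  i = 2 (α = 7): (7−10)(7−2)(7−6)(7−4) = (−3)·5·1·3 = −45 ≡ 10, so v_2 = 10^{−1} = 10 (mod 11).
  i = 3 (α = 2): (2−10)(2−7)(2−6)(2−4) = (−8)·(−5)·(−4)·(−2) = 320 ≡ 1, so v_3 = 1^{−1} = 1 (mod 11).
  i = 4 (α = 6): (6−10)(6−7)(6−2)(6−4) = (−4)·(−1)·4·2 = 32 ≡ 10, so v_4 = 10^{−1} = 10 (mod 11).
  i = 5 (α = 4): (4−10)(4−7)(4−2)(4−6) = (−6)·(−3)·2·(−2) = −72 ≡ 5, so v_5 = 5^{−1} = 9 (mod 11).
  v = [3, 10, 1, 10, 9].
Step 2: syndromes of r = [4, 1, 0, 2, 1] (all sums mod 11).
  S_0 = Σ v_i r_i = 3·4 + 10·1 + 1·0 + 10·2 + 9·1 = 51 ≡ 7.
  S_1 = Σ v_i α_i r_i = 3·10·4 + 10·7·1 + 1·2·0 + 10·6·2 + 9·4·1 = 346 ≡ 5.
  α_i^2 mod 11 = [1, 5, 4, 3, 5].
  S_2 = Σ v_i α_i^2 r_i = 3·1·4 + 10·5·1 + 1·4·0 + 10·3·2 + 9·5·1 = 167 ≡ 2.
  S = (7, 5, 2) ≠ 0, so r is not a codeword (an error is present).
Step 3: locate the error. For a single error e at position i, S_ℓ = v_i·e·α_i^ℓ, so α_err = S_1/S_0.
  S_0^{−1} = 7^{−1} = 8 (mod 11), so α_err = 5·8 = 40 ≡ 7 = α_2. Error position i = 2.
  Consistency check: S_2/S_1 = 2·9 = 18 ≡ 7 = α_err ✓ (single-error assumption holds).
Step 4: error magnitude e = S_0/v_2 = S_0·∏_{j≠2}(α_2 − α_j) = 7·10 = 70 ≡ 4 (mod 11).
Step 5: correct position 2: c_2 = r_2 − e = 1 − 4 ≡ 8 (mod 11). Hence c = [4, 8, 0, 2, 1].
  Check: interpolating c through the α_i gives m(x) = 10 + 6·x (degree < 2) with m(α_i) = c_i for every i, so c is indeed a codeword.


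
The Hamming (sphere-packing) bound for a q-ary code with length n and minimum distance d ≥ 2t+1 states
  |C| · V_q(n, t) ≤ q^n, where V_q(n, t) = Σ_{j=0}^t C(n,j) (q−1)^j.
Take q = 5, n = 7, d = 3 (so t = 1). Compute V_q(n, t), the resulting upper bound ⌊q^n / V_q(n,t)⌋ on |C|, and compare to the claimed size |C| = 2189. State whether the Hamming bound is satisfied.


V_q(n, t) = 29, q^n = 78125, Hamming bound = 2693, |C| = 2189 ≤ bound (satisfied).

Step 1: Compute V_q(n, t) = Σ_{j=0}^1 C(n, j) (q−1)^j.
  j = 0: C(7,0)·(4)^0 = 1·1 = 1.
  j = 1: C(7,1)·(4)^1 = 7·4 = 28.
  V_q(n, t) = 1 + 28 = 29.
Step 2: q^n = 5^7 = 78125.
Step 3: Hamming bound ⌊q^n / V_q(n,t)⌋ = ⌊78125/29⌋ = 2693.
Step 4: Compare |C| = 2189 to 2693: satisfied.
The claimed |C| lies below the Hamming bound.


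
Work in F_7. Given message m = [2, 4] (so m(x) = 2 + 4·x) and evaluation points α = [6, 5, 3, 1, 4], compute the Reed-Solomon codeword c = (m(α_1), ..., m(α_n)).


c = [5, 1, 0, 6, 4]

Message polynomial: m(x) = 2 + 4·x (mod 7).
For each evaluation point α_i, compute m(α_i) mod 7:
  α_1 = 6: Horner steps 4 → 5, so m(6) = 5.
  α_2 = 5: Horner steps 4 → 1, so m(5) = 1.
  α_3 = 3: Horner steps 4 → 0, so m(3) = 0.
  α_4 = 1: Horner steps 4 → 6, so m(1) = 6.
  α_5 = 4: Horner steps 4 → 4, so m(4) = 4.
Codeword c = [5, 1, 0, 6, 4] ∈ F_7^5.


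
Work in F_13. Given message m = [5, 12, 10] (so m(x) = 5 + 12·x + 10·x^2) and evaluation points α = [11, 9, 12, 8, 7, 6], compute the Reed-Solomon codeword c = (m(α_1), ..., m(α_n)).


c = [8, 0, 3, 0, 7, 8]

Message polynomial: m(x) = 5 + 12·x + 10·x^2 (mod 13).
For each evaluation point α_i, compute m(α_i) mod 13:
  α_1 = 11: Horner steps 10 → 5 → 8, so m(11) = 8.
  α_2 = 9: Horner steps 10 → 11 → 0, so m(9) = 0.
  α_3 = 12: Horner steps 10 → 2 → 3, so m(12) = 3.
  α_4 = 8: Horner steps 10 → 1 → 0, so m(8) = 0.
  α_5 = 7: Horner steps 10 → 4 → 7, so m(7) = 7.
  α_6 = 6: Horner steps 10 → 7 → 8, so m(6) = 8.
Codeword c = [8, 0, 3, 0, 7, 8] ∈ F_13^6.


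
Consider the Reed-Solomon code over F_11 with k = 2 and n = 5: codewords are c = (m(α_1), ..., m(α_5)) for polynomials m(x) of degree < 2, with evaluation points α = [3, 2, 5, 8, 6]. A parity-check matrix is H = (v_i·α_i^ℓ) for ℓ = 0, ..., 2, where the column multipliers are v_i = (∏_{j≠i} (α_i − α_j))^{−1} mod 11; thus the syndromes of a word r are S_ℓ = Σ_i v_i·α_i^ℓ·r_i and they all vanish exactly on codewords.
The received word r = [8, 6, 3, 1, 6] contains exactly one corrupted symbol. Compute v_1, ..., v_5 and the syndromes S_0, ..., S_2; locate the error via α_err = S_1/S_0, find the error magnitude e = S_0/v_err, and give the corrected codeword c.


S = (2, 4, 8), error at position 2, error magnitude e = 1, c = [8, 5, 3, 1, 6].

Step 1: column multipliers v_i = (∏_{j≠i}(α_i − α_j))^{−1} mod 11.
  i = 1 (α = 3): (3−2)(3−5)(3−8)(3−6) = 1·(−2)·(−5)·(−3) = −30 ≡ 3, so v_1 = 3^{−1} = 4 (mod 11).
  i = 2 (α = 2): (2−3)(2−5)(2−8)(2−6) = (−1)·(−3)·(−6)·(−4) = 72 ≡ 6, so v_2 = 6^{−1} = 2 (mod 11).
  i = 3 (α = 5): (5−3)(5−2)(5−8)(5−6) = 2·3·(−3)·(−1) = 18 ≡ 7, so v_3 = 7^{−1} = 8 (mod 11).
  i = 4 (α = 8): (8−3)(8−2)(8−5)(8−6) = 5·6·3·2 = 180 ≡ 4, so v_4 = 4^{−1} = 3 (mod 11).
  i = 5 (α = 6): (6−3)(6−2)(6−5)(6−8) = 3·4·1·(−2) = −24 ≡ 9, so v_5 = 9^{−1} = 5 (mod 11).
  v = [4, 2, 8, 3, 5].
Step 2: syndromes of r = [8, 6, 3, 1, 6] (all sums mod 11).
  S_0 = Σ v_i r_i = 4·8 + 2·6 + 8·3 + 3·1 + 5·6 = 101 ≡ 2.
  S_1 = Σ v_i α_i r_i = 4·3·8 + 2·2·6 + 8·5·3 + 3·8·1 + 5·6·6 = 444 ≡ 4.
  α_i^2 mod 11 = [9, 4, 3, 9, 3].
  S_2 = Σ v_i α_i^2 r_i = 4·9·8 + 2·4·6 + 8·3·3 + 3·9·1 + 5·3·6 = 525 ≡ 8.
  S = (2, 4, 8) ≠ 0, so r is not a codeword (an error is present).
Step 3: locate the error. For a single error e at position i, S_ℓ = v_i·e·α_i^ℓ, so α_err = S_1/S_0.
  S_0^{−1} = 2^{−1} = 6 (mod 11), so α_err = 4·6 = 24 ≡ 2 = α_2. Error position i = 2.
  Consistency check: S_2/S_1 = 8·3 = 24 ≡ 2 = α_err ✓ (single-error assumption holds).
Step 4: error magnitude e = S_0/v_2 = S_0·∏_{j≠2}(α_2 − α_j) = 2·6 = 12 ≡ 1 (mod 11).
Step 5: correct position 2: c_2 = r_2 − e = 6 − 1 ≡ 5 (mod 11). Hence c = [8, 5, 3, 1, 6].
  Check: interpolating c through the α_i gives m(x) = 10 + 3·x (degree < 2) with m(α_i) = c_i for every i, so c is indeed a codeword.


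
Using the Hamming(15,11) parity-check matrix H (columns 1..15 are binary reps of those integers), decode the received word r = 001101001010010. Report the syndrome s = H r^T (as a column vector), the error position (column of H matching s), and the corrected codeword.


s = (1, 1, 0, 1)^T, error position = 13, corrected codeword c = 001101001010110

Compute s = H r^T mod 2 one row at a time:
  s_1 = 0 + 1 + 0 + 1 + 0 + 0 + 1 + 0 = 3 ≡ 1 (mod 2).
  s_2 = 1 + 0 + 1 + 0 + 0 + 0 + 1 + 0 = 3 ≡ 1 (mod 2).
  s_3 = 0 + 1 + 1 + 0 + 0 + 1 + 1 + 0 = 4 ≡ 0 (mod 2).
  s_4 = 0 + 1 + 0 + 0 + 1 + 1 + 0 + 0 = 3 ≡ 1 (mod 2).
s = (1, 1, 0, 1)^T — this equals column 13 of H (binary 1101), so error is at position 13.
Correct: flip bit 13 of r = 001101001010010 to get c = 001101001010110.


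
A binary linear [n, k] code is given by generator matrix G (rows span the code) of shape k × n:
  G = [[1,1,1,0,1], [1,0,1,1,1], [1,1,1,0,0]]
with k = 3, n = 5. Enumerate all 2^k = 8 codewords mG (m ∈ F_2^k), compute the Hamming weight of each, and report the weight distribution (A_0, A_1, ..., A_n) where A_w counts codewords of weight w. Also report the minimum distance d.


Weight distribution: A_0 = 1, A_1 = 1, A_2 = 1, A_3 = 3, A_4 = 2. Minimum distance d = 1.

Enumerate all 2^3 = 8 messages m ∈ F_2^3.
For each, compute codeword c = mG in F_2^5, then tally its weight.
  m = 000 → c = 00000, weight = 0.
  m = 100 → c = 11101, weight = 4.
  m = 010 → c = 10111, weight = 4.
  m = 110 → c = 01010, weight = 2.
  m = 001 → c = 11100, weight = 3.
  m = 101 → c = 00001, weight = 1.
  m = 011 → c = 01011, weight = 3.
  m = 111 → c = 10110, weight = 3.
Tally weights:
  weight 0: 1 codewords.
  weight 1: 1 codewords.
  weight 2: 1 codewords.
  weight 3: 3 codewords.
  weight 4: 2 codewords.
Minimum distance d = smallest w > 0 with A_w > 0 = 1.
Sanity: Σ A_w = 8 = 2^3 = 8 ✓.


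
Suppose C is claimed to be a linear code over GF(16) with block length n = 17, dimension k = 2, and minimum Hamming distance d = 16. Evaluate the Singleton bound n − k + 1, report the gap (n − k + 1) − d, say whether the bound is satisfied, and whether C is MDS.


Singleton RHS = n − k + 1 = 16, slack = 0, bound satisfied, MDS.

Singleton bound: d ≤ n − k + 1.
Here n = 17, k = 2, so n − k + 1 = 16.
Given d = 16, check d ≤ 16: YES.
Slack = (n − k + 1) − d = 0.
The code is MDS (slack = 0).
Description: the claimed parameters are [17, 2, 16]_16; such a code would be MDS (meets Singleton bound).


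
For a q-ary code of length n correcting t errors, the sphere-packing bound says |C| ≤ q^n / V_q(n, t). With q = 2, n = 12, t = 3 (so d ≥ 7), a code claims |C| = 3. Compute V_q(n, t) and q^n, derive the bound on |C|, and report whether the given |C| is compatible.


V_q(n, t) = 299, q^n = 4096, Hamming bound = 13, |C| = 3 ≤ bound (satisfied).

Step 1: Compute V_q(n, t) = Σ_{j=0}^3 C(n, j) (q−1)^j.
  j = 0: C(12,0)·(1)^0 = 1·1 = 1.
  j = 1: C(12,1)·(1)^1 = 12·1 = 12.
  j = 2: C(12,2)·(1)^2 = 66·1 = 66.
  j = 3: C(12,3)·(1)^3 = 220·1 = 220.
  V_q(n, t) = 1 + 12 + 66 + 220 = 299.
Step 2: q^n = 2^12 = 4096.
Step 3: Hamming bound ⌊q^n / V_q(n,t)⌋ = ⌊4096/299⌋ = 13.
Step 4: Compare |C| = 3 to 13: satisfied.
The claimed |C| lies below the Hamming bound.


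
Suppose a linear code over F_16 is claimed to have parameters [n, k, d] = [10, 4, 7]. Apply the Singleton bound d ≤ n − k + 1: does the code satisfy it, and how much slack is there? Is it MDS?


Singleton RHS = n − k + 1 = 7, slack = 0, bound satisfied, MDS.

Singleton bound: d ≤ n − k + 1.
Here n = 10, k = 4, so n − k + 1 = 7.
Given d = 7, check d ≤ 7: YES.
Slack = (n − k + 1) − d = 0.
The code is MDS (slack = 0).
Description: the claimed parameters are [10, 4, 7]_16; such a code would be MDS (meets Singleton bound).


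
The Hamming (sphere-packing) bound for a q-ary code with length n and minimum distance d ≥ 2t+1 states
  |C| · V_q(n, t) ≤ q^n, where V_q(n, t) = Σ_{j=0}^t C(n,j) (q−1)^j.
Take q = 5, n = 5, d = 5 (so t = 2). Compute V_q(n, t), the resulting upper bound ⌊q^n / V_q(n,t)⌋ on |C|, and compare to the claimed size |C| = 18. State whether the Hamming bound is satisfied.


V_q(n, t) = 181, q^n = 3125, Hamming bound = 17, |C| = 18 > bound (violated).

Step 1: Compute V_q(n, t) = Σ_{j=0}^2 C(n, j) (q−1)^j.
  j = 0: C(5,0)·(4)^0 = 1·1 = 1.
  j = 1: C(5,1)·(4)^1 = 5·4 = 20.
  j = 2: C(5,2)·(4)^2 = 10·16 = 160.
  V_q(n, t) = 1 + 20 + 160 = 181.
Step 2: q^n = 5^5 = 3125.
Step 3: Hamming bound ⌊q^n / V_q(n,t)⌋ = ⌊3125/181⌋ = 17.
Step 4: Compare |C| = 18 to 17: violated.
The claimed |C| lies above the Hamming bound, so no 5-ary code of length 5 with d ≥ 5 can have 18 codewords.


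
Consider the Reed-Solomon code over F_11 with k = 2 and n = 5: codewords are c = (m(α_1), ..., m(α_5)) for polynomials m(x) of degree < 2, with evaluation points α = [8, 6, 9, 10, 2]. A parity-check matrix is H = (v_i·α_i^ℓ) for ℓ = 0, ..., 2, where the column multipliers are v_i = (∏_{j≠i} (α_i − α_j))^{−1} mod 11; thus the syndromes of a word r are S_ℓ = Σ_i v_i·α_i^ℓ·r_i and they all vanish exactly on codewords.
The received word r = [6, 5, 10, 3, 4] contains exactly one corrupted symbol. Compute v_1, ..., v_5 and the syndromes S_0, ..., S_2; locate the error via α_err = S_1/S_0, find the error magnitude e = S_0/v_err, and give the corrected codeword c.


S = (6, 3, 7), error at position 2, error magnitude e = 7, c = [6, 9, 10, 3, 4].

Step 1: column multipliers v_i = (∏_{j≠i}(α_i − α_j))^{−1} mod 11.
  i = 1 (α = 8): (8−6)(8−9)(8−10)(8−2) = 2·(−1)·(−2)·6 = 24 ≡ 2, so v_1 = 2^{−1} = 6 (mod 11).
  i = 2 (α = 6): (6−8)(6−9)(6−10)(6−2) = (−2)·(−3)·(−4)·4 = −96 ≡ 3, so v_2 = 3^{−1} = 4 (mod 11).
  i = 3 (α = 9): (9−8)(9−6)(9−10)(9−2) = 1·3·(−1)·7 = −21 ≡ 1, so v_3 = 1^{−1} = 1 (mod 11).
  i = 4 (α = 10): (10−8)(10−6)(10−9)(10−2) = 2·4·1·8 = 64 ≡ 9, so v_4 = 9^{−1} = 5 (mod 11).
  i = 5 (α = 2): (2−8)(2−6)(2−9)(2−10) = (−6)·(−4)·(−7)·(−8) = 1344 ≡ 2, so v_5 = 2^{−1} = 6 (mod 11).
  v = [6, 4, 1, 5, 6].
Step 2: syndromes of r = [6, 5, 10, 3, 4] (all sums mod 11).
  S_0 = Σ v_i r_i = 6·6 + 4·5 + 1·10 + 5·3 + 6·4 = 105 ≡ 6.
  S_1 = Σ v_i α_i r_i = 6·8·6 + 4·6·5 + 1·9·10 + 5·10·3 + 6·2·4 = 696 ≡ 3.
  α_i^2 mod 11 = [9, 3, 4, 1, 4].
  S_2 = Σ v_i α_i^2 r_i = 6·9·6 + 4·3·5 + 1·4·10 + 5·1·3 + 6·4·4 = 535 ≡ 7.
  S = (6, 3, 7) ≠ 0, so r is not a codeword (an error is present).
Step 3: locate the error. For a single error e at position i, S_ℓ = v_i·e·α_i^ℓ, so α_err = S_1/S_0.
  S_0^{−1} = 6^{−1} = 2 (mod 11), so α_err = 3·2 = 6 ≡ 6 = α_2. Error position i = 2.
  Consistency check: S_2/S_1 = 7·4 = 28 ≡ 6 = α_err ✓ (single-error assumption holds).
Step 4: error magnitude e = S_0/v_2 = S_0·∏_{j≠2}(α_2 − α_j) = 6·3 = 18 ≡ 7 (mod 11).
Step 5: correct position 2: c_2 = r_2 − e = 5 − 7 ≡ 9 (mod 11). Hence c = [6, 9, 10, 3, 4].
  Check: interpolating c through the α_i gives m(x) = 7 + 4·x (degree < 2) with m(α_i) = c_i for every i, so c is indeed a codeword.


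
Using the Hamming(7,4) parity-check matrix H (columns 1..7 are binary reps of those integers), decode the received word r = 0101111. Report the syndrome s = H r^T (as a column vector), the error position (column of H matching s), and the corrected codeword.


s = (0, 1, 0)^T, error position = 2, corrected codeword c = 0001111

Compute s = H r^T mod 2 one row at a time:
  s_1 = 1 + 1 + 1 + 1 = 4 ≡ 0 (mod 2).
  s_2 = 1 + 0 + 1 + 1 = 3 ≡ 1 (mod 2).
  s_3 = 0 + 0 + 1 + 1 = 2 ≡ 0 (mod 2).
s = (0, 1, 0)^T — this equals column 2 of H (binary 010), so error is at position 2.
Correct: flip bit 2 of r = 0101111 to get c = 0001111.


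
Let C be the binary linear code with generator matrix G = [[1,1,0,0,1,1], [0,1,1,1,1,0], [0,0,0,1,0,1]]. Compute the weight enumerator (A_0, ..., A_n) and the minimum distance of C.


Weight distribution: A_0 = 1, A_2 = 2, A_4 = 5. Minimum distance d = 2.

Enumerate all 2^3 = 8 messages m ∈ F_2^3.
For each, compute codeword c = mG in F_2^6, then tally its weight.
  m = 000 → c = 000000, weight = 0.
  m = 100 → c = 110011, weight = 4.
  m = 010 → c = 011110, weight = 4.
  m = 110 → c = 101101, weight = 4.
  m = 001 → c = 000101, weight = 2.
  m = 101 → c = 110110, weight = 4.
  m = 011 → c = 011011, weight = 4.
  m = 111 → c = 101000, weight = 2.
Tally weights:
  weight 0: 1 codewords.
  weight 2: 2 codewords.
  weight 4: 5 codewords.
Minimum distance d = smallest w > 0 with A_w > 0 = 2.
Sanity: Σ A_w = 8 = 2^3 = 8 ✓.


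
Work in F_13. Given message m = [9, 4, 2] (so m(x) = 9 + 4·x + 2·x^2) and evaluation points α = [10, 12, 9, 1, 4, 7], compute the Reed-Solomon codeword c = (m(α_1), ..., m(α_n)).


c = [2, 7, 12, 2, 5, 5]

Message polynomial: m(x) = 9 + 4·x + 2·x^2 (mod 13).
For each evaluation point α_i, compute m(α_i) mod 13:
  α_1 = 10: Horner steps 2 → 11 → 2, so m(10) = 2.
  α_2 = 12: Horner steps 2 → 2 → 7, so m(12) = 7.
  α_3 = 9: Horner steps 2 → 9 → 12, so m(9) = 12.
  α_4 = 1: Horner steps 2 → 6 → 2, so m(1) = 2.
  α_5 = 4: Horner steps 2 → 12 → 5, so m(4) = 5.
  α_6 = 7: Horner steps 2 → 5 → 5, so m(7) = 5.
Codeword c = [2, 7, 12, 2, 5, 5] ∈ F_13^6.


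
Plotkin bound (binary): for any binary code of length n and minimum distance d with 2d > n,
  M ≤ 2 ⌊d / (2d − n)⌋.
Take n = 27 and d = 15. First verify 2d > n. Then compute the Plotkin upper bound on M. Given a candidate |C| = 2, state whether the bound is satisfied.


Plotkin bound M ≤ 10; given |C| = 2 ≤ bound (satisfied).

Check applicability: 2d = 30, n = 27.
2d − n = 3 > 0, so Plotkin applies.
Compute d/(2d−n) = 15/3 ≈ 5.0000.
⌊d/(2d−n)⌋ = 5.
Plotkin bound: M ≤ 2·5 = 10.
Given |C| = 2, check: satisfied.
This |C| is below the Plotkin bound.


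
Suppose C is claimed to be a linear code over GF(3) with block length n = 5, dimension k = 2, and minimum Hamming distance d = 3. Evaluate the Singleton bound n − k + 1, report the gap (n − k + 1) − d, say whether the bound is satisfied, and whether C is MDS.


Singleton RHS = n − k + 1 = 4, slack = 1, bound satisfied, not MDS.

Singleton bound: d ≤ n − k + 1.
Here n = 5, k = 2, so n − k + 1 = 4.
Given d = 3, check d ≤ 4: YES.
Slack = (n − k + 1) − d = 1.
The code is NOT MDS (slack = 1 > 0).
Description: the claimed parameters are [5, 2, 3]_3; such a code would be non-MDS.


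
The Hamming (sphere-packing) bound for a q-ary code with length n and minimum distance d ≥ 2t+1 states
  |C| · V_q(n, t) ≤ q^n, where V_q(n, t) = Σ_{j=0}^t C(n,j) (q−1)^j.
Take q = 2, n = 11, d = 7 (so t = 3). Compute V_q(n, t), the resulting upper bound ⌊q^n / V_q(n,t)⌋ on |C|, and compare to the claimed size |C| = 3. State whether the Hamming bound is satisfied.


V_q(n, t) = 232, q^n = 2048, Hamming bound = 8, |C| = 3 ≤ bound (satisfied).

Step 1: Compute V_q(n, t) = Σ_{j=0}^3 C(n, j) (q−1)^j.
  j = 0: C(11,0)·(1)^0 = 1·1 = 1.
  j = 1: C(11,1)·(1)^1 = 11·1 = 11.
  j = 2: C(11,2)·(1)^2 = 55·1 = 55.
  j = 3: C(11,3)·(1)^3 = 165·1 = 165.
  V_q(n, t) = 1 + 11 + 55 + 165 = 232.
Step 2: q^n = 2^11 = 2048.
Step 3: Hamming bound ⌊q^n / V_q(n,t)⌋ = ⌊2048/232⌋ = 8.
Step 4: Compare |C| = 3 to 8: satisfied.
The claimed |C| lies below the Hamming bound.
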